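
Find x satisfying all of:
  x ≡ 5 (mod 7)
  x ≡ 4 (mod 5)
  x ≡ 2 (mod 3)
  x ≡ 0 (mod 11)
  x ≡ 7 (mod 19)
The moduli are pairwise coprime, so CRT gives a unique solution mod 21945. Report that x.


Product of moduli M = 7 · 5 · 3 · 11 · 19 = 21945.
Merge one congruence at a time:
  Start: x ≡ 5 (mod 7).
  Combine with x ≡ 4 (mod 5); new modulus lcm = 35.
    Write x = 5 + 7·t and substitute into x ≡ 4 (mod 5): 7·t ≡ 4 − 5 = -1 (mod 5).
    Reduce coefficients mod 5: 2·t ≡ 4 (mod 5).
    The inverse of 2 mod 5 is 3 (since 2·3 = 6 = 1·5 + 1), so t ≡ 3·4 = 12 ≡ 2 (mod 5).
    Then x = 5 + 7·2 = 19, valid modulo lcm(7, 5) = 35: x ≡ 19 (mod 35).
  Combine with x ≡ 2 (mod 3); new modulus lcm = 105.
    Write x = 19 + 35·t and substitute into x ≡ 2 (mod 3): 35·t ≡ 2 − 19 = -17 (mod 3).
    Reduce coefficients mod 3: 2·t ≡ 1 (mod 3).
    The inverse of 2 mod 3 is 2 (since 2·2 = 4 = 1·3 + 1), so t ≡ 2·1 = 2 ≡ 2 (mod 3).
    Then x = 19 + 35·2 = 89, valid modulo lcm(35, 3) = 105: x ≡ 89 (mod 105).
  Combine with x ≡ 0 (mod 11); new modulus lcm = 1155.
    Write x = 89 + 105·t and substitute into x ≡ 0 (mod 11): 105·t ≡ 0 − 89 = -89 (mod 11).
    Reduce coefficients mod 11: 6·t ≡ 10 (mod 11).
    The inverse of 6 mod 11 is 2 (since 6·2 = 12 = 1·11 + 1), so t ≡ 2·10 = 20 ≡ 9 (mod 11).
    Then x = 89 + 105·9 = 1034, valid modulo lcm(105, 11) = 1155: x ≡ 1034 (mod 1155).
  Combine with x ≡ 7 (mod 19); new modulus lcm = 21945.
    Write x = 1034 + 1155·t and substitute into x ≡ 7 (mod 19): 1155·t ≡ 7 − 1034 = -1027 (mod 19).
    Reduce coefficients mod 19: 15·t ≡ 18 (mod 19).
    The inverse of 15 mod 19 is 14 (since 15·14 = 210 = 11·19 + 1), so t ≡ 14·18 = 252 ≡ 5 (mod 19).
    Then x = 1034 + 1155·5 = 6809, valid modulo lcm(1155, 19) = 21945: x ≡ 6809 (mod 21945).
Verify against each original: 6809 mod 7 = 5, 6809 mod 5 = 4, 6809 mod 3 = 2, 6809 mod 11 = 0, 6809 mod 19 = 7.

x ≡ 6809 (mod 21945).


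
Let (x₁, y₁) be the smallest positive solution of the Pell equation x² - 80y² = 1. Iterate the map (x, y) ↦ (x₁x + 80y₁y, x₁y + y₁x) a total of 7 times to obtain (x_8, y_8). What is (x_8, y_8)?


Step 1: Find the fundamental solution (x₁, y₁) of x² - 80y² = 1.
  Expand √80 as a continued fraction. a₀ = ⌊√80⌋ = 8; iterate m_{k+1} = d_k·a_k − m_k, d_{k+1} = (80 − m_{k+1}²)/d_k, a_{k+1} = ⌊(a₀ + m_{k+1})/d_{k+1}⌋ (starting m₀ = 0, d₀ = 1), with convergents p_k = a_k·p_{k-1} + p_{k-2}, q_k = a_k·q_{k-1} + q_{k-2} (p₋₁ = 1, q₋₁ = 0):
  k = 0: a₀ = 8; p₀/q₀ = 8/1; p₀² − 80·q₀² = 64 − 80 = -16.
  k = 1: m = 8, d = 16, a = ⌊(8 + 8)/16⌋ = 1; p/q = (1·8 + 1)/(1·1 + 0) = 9/1; p² − 80·q² = 81 − 80 = 1.
  The first convergent with p² − 80·q² = 1 gives the fundamental solution (x₁, y₁) = (9, 1).
Step 2: Apply the recurrence (x_{n+1}, y_{n+1}) = (x₁x_n + 80y₁y_n, x₁y_n + y₁x_n) repeatedly.
  From (x_1, y_1) = (9, 1): x_2 = 9·9 + 80·1·1 = 161; y_2 = 9·1 + 1·9 = 18.
  From (x_2, y_2) = (161, 18): x_3 = 9·161 + 80·1·18 = 2889; y_3 = 9·18 + 1·161 = 323.
  From (x_3, y_3) = (2889, 323): x_4 = 9·2889 + 80·1·323 = 51841; y_4 = 9·323 + 1·2889 = 5796.
  From (x_4, y_4) = (51841, 5796): x_5 = 9·51841 + 80·1·5796 = 930249; y_5 = 9·5796 + 1·51841 = 104005.
  From (x_5, y_5) = (930249, 104005): x_6 = 9·930249 + 80·1·104005 = 16692641; y_6 = 9·104005 + 1·930249 = 1866294.
  From (x_6, y_6) = (16692641, 1866294): x_7 = 9·16692641 + 80·1·1866294 = 299537289; y_7 = 9·1866294 + 1·16692641 = 33489287.
  From (x_7, y_7) = (299537289, 33489287): x_8 = 9·299537289 + 80·1·33489287 = 5374978561; y_8 = 9·33489287 + 1·299537289 = 600940872.
Step 3: Verify x_8² - 80·y_8² = 28890394531209630721 - 28890394531209630720 = 1 (should be 1). ✓

(x_1, y_1) = (9, 1); (x_8, y_8) = (5374978561, 600940872).


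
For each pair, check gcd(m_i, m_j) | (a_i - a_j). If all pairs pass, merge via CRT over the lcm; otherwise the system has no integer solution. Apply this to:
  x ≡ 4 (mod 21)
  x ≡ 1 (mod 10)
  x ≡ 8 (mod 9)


Moduli 21, 10, 9 are not pairwise coprime, so CRT works modulo lcm(m_i) when all pairwise compatibility conditions hold.
Pairwise compatibility: gcd(m_i, m_j) must divide a_i - a_j for every pair.
Merge one congruence at a time:
  Start: x ≡ 4 (mod 21).
  Combine with x ≡ 1 (mod 10): gcd(21, 10) = 1; 1 - 4 = -3, which IS divisible by 1, so compatible.
    Write x = 4 + 21·t and substitute into x ≡ 1 (mod 10): 21·t ≡ 1 − 4 = -3 (mod 10).
    Reduce coefficients mod 10: 1·t ≡ 7 (mod 10).
    So t ≡ 7 (mod 10).
    Then x = 4 + 21·7 = 151, valid modulo lcm(21, 10) = 210: x ≡ 151 (mod 210).
  Combine with x ≡ 8 (mod 9): gcd(210, 9) = 3, and 8 - 151 = -143 is NOT divisible by 3.
    ⇒ system is inconsistent (no integer solution).

No solution (the system is inconsistent).


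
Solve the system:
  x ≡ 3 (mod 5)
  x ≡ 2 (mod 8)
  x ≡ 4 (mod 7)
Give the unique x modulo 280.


Moduli 5, 8, 7 are pairwise coprime; by CRT there is a unique solution modulo M = 5 · 8 · 7 = 280.
Solve pairwise, accumulating the modulus:
  Start with x ≡ 3 (mod 5).
  Combine with x ≡ 2 (mod 8): since gcd(5, 8) = 1, we get a unique residue mod 40.
    Write x = 3 + 5·t and substitute into x ≡ 2 (mod 8): 5·t ≡ 2 − 3 = -1 (mod 8).
    Reduce coefficients mod 8: 5·t ≡ 7 (mod 8).
    The inverse of 5 mod 8 is 5 (since 5·5 = 25 = 3·8 + 1), so t ≡ 5·7 = 35 ≡ 3 (mod 8).
    Then x = 3 + 5·3 = 18, valid modulo lcm(5, 8) = 40: x ≡ 18 (mod 40).
  Combine with x ≡ 4 (mod 7): since gcd(40, 7) = 1, we get a unique residue mod 280.
    Write x = 18 + 40·t and substitute into x ≡ 4 (mod 7): 40·t ≡ 4 − 18 = -14 (mod 7).
    Reduce coefficients mod 7: 5·t ≡ 0 (mod 7).
    The inverse of 5 mod 7 is 3 (since 5·3 = 15 = 2·7 + 1), so t ≡ 3·0 = 0 ≡ 0 (mod 7).
    Then x = 18 + 40·0 = 18, valid modulo lcm(40, 7) = 280: x ≡ 18 (mod 280).
Verify: 18 mod 5 = 3 ✓, 18 mod 8 = 2 ✓, 18 mod 7 = 4 ✓.

x ≡ 18 (mod 280).


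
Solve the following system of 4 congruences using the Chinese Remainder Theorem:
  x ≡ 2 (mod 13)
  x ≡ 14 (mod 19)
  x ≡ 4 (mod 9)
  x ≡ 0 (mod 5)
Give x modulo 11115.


Product of moduli M = 13 · 19 · 9 · 5 = 11115.
Merge one congruence at a time:
  Start: x ≡ 2 (mod 13).
  Combine with x ≡ 14 (mod 19); new modulus lcm = 247.
    Write x = 2 + 13·t and substitute into x ≡ 14 (mod 19): 13·t ≡ 14 − 2 = 12 (mod 19).
    The inverse of 13 mod 19 is 3 (since 13·3 = 39 = 2·19 + 1), so t ≡ 3·12 = 36 ≡ 17 (mod 19).
    Then x = 2 + 13·17 = 223, valid modulo lcm(13, 19) = 247: x ≡ 223 (mod 247).
  Combine with x ≡ 4 (mod 9); new modulus lcm = 2223.
    Write x = 223 + 247·t and substitute into x ≡ 4 (mod 9): 247·t ≡ 4 − 223 = -219 (mod 9).
    Reduce coefficients mod 9: 4·t ≡ 6 (mod 9).
    The inverse of 4 mod 9 is 7 (since 4·7 = 28 = 3·9 + 1), so t ≡ 7·6 = 42 ≡ 6 (mod 9).
    Then x = 223 + 247·6 = 1705, valid modulo lcm(247, 9) = 2223: x ≡ 1705 (mod 2223).
  Combine with x ≡ 0 (mod 5); new modulus lcm = 11115.
    Write x = 1705 + 2223·t and substitute into x ≡ 0 (mod 5): 2223·t ≡ 0 − 1705 = -1705 (mod 5).
    Reduce coefficients mod 5: 3·t ≡ 0 (mod 5).
    The inverse of 3 mod 5 is 2 (since 3·2 = 6 = 1·5 + 1), so t ≡ 2·0 = 0 ≡ 0 (mod 5).
    Then x = 1705 + 2223·0 = 1705, valid modulo lcm(2223, 5) = 11115: x ≡ 1705 (mod 11115).
Verify against each original: 1705 mod 13 = 2, 1705 mod 19 = 14, 1705 mod 9 = 4, 1705 mod 5 = 0.

x ≡ 1705 (mod 11115).


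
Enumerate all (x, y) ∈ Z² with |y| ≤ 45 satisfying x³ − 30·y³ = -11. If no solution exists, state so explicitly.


The equation is x³ - 30y³ = -11. For fixed y, x³ = 30·y³ − 11, so a solution requires the RHS to be a perfect cube.
Strategy: iterate y from -45 to 45, compute RHS = 30·y³ − 11, and check whether it is a (positive or negative) perfect cube.
Check small values of y:
  y = 0: RHS = -11 is not a perfect cube.
  y = 1: RHS = 19 is not a perfect cube.
  y = -1: RHS = -41 is not a perfect cube.
  y = 2: RHS = 229 is not a perfect cube.
  y = -2: RHS = -251 is not a perfect cube.
  y = 3: RHS = 799 is not a perfect cube.
  y = -3: RHS = -821 is not a perfect cube.
Continuing the search up to |y| = 45 finds no solutions either.
No (x, y) in the scanned range satisfies the equation.

No integer solutions with |y| ≤ 45.


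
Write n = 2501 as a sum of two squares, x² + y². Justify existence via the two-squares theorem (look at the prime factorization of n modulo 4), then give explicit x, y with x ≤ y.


Step 1: Factor n = 2501 = 41 · 61.
Step 2: Check the mod-4 condition on each prime factor: 41 ≡ 1 (mod 4), exponent 1; 61 ≡ 1 (mod 4), exponent 1.
All primes ≡ 3 (mod 4) appear to even exponent (or don't appear), so by the two-squares theorem n IS expressible as a sum of two squares.
Step 3: Build a representation. Here n = 41 · 61 is a product of primes ≡ 1 (mod 4). Each prime p ≡ 1 (mod 4) is itself a sum of two squares; find a² by testing p − a² for a perfect square:
  41: 41 − 1² = 40, 41 − 2² = 37, 41 − 3² = 32, 41 − 4² = 25 = 5² ⇒ 41 = 4² + 5².
  61: 61 − 1² = 60, 61 − 2² = 57, 61 − 3² = 52, 61 − 4² = 45, 61 − 5² = 36 = 6² ⇒ 61 = 5² + 6².
  Combine using the Brahmagupta–Fibonacci identity (a² + b²)(c² + d²) = (ac − bd)² + (ad + bc)² = (ac + bd)² + (ad − bc)²:
  41 · 61 = 2501: from (4² + 5²)(5² + 6²), take (4·5 − 5·6, 4·6 + 5·5) = (20 − 30, 24 + 25) = (-10, 49); dropping signs (only squares matter) gives (10, 49); check 10² + 49² = 100 + 2401 = 2501 ✓.
Step 4: Order so x ≤ y and verify: 10² + 49² = 100 + 2401 = 2501 = n. ✓

n = 2501 = 10² + 49² (one valid representation with x ≤ y).


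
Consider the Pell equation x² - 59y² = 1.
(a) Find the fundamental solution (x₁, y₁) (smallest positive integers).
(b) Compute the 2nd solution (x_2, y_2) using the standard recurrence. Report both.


Step 1: Find the fundamental solution (x₁, y₁) of x² - 59y² = 1.
  Expand √59 as a continued fraction. a₀ = ⌊√59⌋ = 7; iterate m_{k+1} = d_k·a_k − m_k, d_{k+1} = (59 − m_{k+1}²)/d_k, a_{k+1} = ⌊(a₀ + m_{k+1})/d_{k+1}⌋ (starting m₀ = 0, d₀ = 1), with convergents p_k = a_k·p_{k-1} + p_{k-2}, q_k = a_k·q_{k-1} + q_{k-2} (p₋₁ = 1, q₋₁ = 0):
  k = 0: a₀ = 7; p₀/q₀ = 7/1; p₀² − 59·q₀² = 49 − 59 = -10.
  k = 1: m = 7, d = 10, a = ⌊(7 + 7)/10⌋ = 1; p/q = (1·7 + 1)/(1·1 + 0) = 8/1; p² − 59·q² = 64 − 59 = 5.
  k = 2: m = 3, d = 5, a = ⌊(7 + 3)/5⌋ = 2; p/q = (2·8 + 7)/(2·1 + 1) = 23/3; p² − 59·q² = 529 − 531 = -2.
  k = 3: m = 7, d = 2, a = ⌊(7 + 7)/2⌋ = 7; p/q = (7·23 + 8)/(7·3 + 1) = 169/22; p² − 59·q² = 28561 − 28556 = 5.
  k = 4: m = 7, d = 5, a = ⌊(7 + 7)/5⌋ = 2; p/q = (2·169 + 23)/(2·22 + 3) = 361/47; p² − 59·q² = 130321 − 130331 = -10.
  k = 5: m = 3, d = 10, a = ⌊(7 + 3)/10⌋ = 1; p/q = (1·361 + 169)/(1·47 + 22) = 530/69; p² − 59·q² = 280900 − 280899 = 1.
  The first convergent with p² − 59·q² = 1 gives the fundamental solution (x₁, y₁) = (530, 69).
Step 2: Apply the recurrence (x_{n+1}, y_{n+1}) = (x₁x_n + 59y₁y_n, x₁y_n + y₁x_n) repeatedly.
  From (x_1, y_1) = (530, 69): x_2 = 530·530 + 59·69·69 = 561799; y_2 = 530·69 + 69·530 = 73140.
Step 3: Verify x_2² - 59·y_2² = 315618116401 - 315618116400 = 1 (should be 1). ✓

(x_1, y_1) = (530, 69); (x_2, y_2) = (561799, 73140).


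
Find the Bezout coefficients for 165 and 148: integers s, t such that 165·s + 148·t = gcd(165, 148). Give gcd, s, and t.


Euclidean algorithm on (165, 148) — divide until remainder is 0:
  165 = 1 · 148 + 17
  148 = 8 · 17 + 12
  17 = 1 · 12 + 5
  12 = 2 · 5 + 2
  5 = 2 · 2 + 1
  2 = 2 · 1 + 0
gcd(165, 148) = 1.
Track Bezout coefficients alongside the remainders: start with r₀ = 165 = a·1 + b·0 (s = 1, t = 0) and r₁ = 148 = a·0 + b·1 (s = 0, t = 1); each new remainder r_{k+1} = r_{k-1} − q_k·r_k inherits s_{k+1} = s_{k-1} − q_k·s_k, t_{k+1} = t_{k-1} − q_k·t_k, so r_k = a·s_k + b·t_k at every step:
  q = 1: r = 17, s = 1 − 1·0 = 1, t = 0 − 1·1 = -1  (check: 165·1 + 148·(-1) = 17)
  q = 8: r = 12, s = 0 − 8·1 = -8, t = 1 − 8·(-1) = 9  (check: 165·(-8) + 148·9 = 12)
  q = 1: r = 5, s = 1 − 1·(-8) = 9, t = -1 − 1·9 = -10  (check: 165·9 + 148·(-10) = 5)
  q = 2: r = 2, s = -8 − 2·9 = -26, t = 9 − 2·(-10) = 29  (check: 165·(-26) + 148·29 = 2)
  q = 2: r = 1, s = 9 − 2·(-26) = 61, t = -10 − 2·29 = -68  (check: 165·61 + 148·(-68) = 1)
The row with r = 1 (the gcd) gives the Bezout coefficients s = 61, t = -68.
Result: 165 · (61) + 148 · (-68) = 1.

gcd(165, 148) = 1; s = 61, t = -68 (check: 165·61 + 148·(-68) = 1).


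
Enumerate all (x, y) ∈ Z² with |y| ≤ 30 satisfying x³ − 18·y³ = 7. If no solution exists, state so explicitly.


The equation is x³ - 18y³ = 7. For fixed y, x³ = 18·y³ + 7, so a solution requires the RHS to be a perfect cube.
Strategy: iterate y from -30 to 30, compute RHS = 18·y³ + 7, and check whether it is a (positive or negative) perfect cube.
Check small values of y:
  y = 0: RHS = 7 is not a perfect cube.
  y = 1: RHS = 25 is not a perfect cube.
  y = -1: RHS = -11 is not a perfect cube.
  y = 2: RHS = 151 is not a perfect cube.
  y = -2: RHS = -137 is not a perfect cube.
  y = 3: RHS = 493 is not a perfect cube.
  y = -3: RHS = -479 is not a perfect cube.
Continuing the search up to |y| = 30 finds no solutions either.
No (x, y) in the scanned range satisfies the equation.

No integer solutions with |y| ≤ 30.


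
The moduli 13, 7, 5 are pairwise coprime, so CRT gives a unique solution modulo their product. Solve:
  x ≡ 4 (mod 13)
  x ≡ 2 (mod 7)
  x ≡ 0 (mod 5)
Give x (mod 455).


Moduli 13, 7, 5 are pairwise coprime; by CRT there is a unique solution modulo M = 13 · 7 · 5 = 455.
Solve pairwise, accumulating the modulus:
  Start with x ≡ 4 (mod 13).
  Combine with x ≡ 2 (mod 7): since gcd(13, 7) = 1, we get a unique residue mod 91.
    Write x = 4 + 13·t and substitute into x ≡ 2 (mod 7): 13·t ≡ 2 − 4 = -2 (mod 7).
    Reduce coefficients mod 7: 6·t ≡ 5 (mod 7).
    The inverse of 6 mod 7 is 6 (since 6·6 = 36 = 5·7 + 1), so t ≡ 6·5 = 30 ≡ 2 (mod 7).
    Then x = 4 + 13·2 = 30, valid modulo lcm(13, 7) = 91: x ≡ 30 (mod 91).
  Combine with x ≡ 0 (mod 5): since gcd(91, 5) = 1, we get a unique residue mod 455.
    Write x = 30 + 91·t and substitute into x ≡ 0 (mod 5): 91·t ≡ 0 − 30 = -30 (mod 5).
    Reduce coefficients mod 5: 1·t ≡ 0 (mod 5).
    So t ≡ 0 (mod 5).
    Then x = 30 + 91·0 = 30, valid modulo lcm(91, 5) = 455: x ≡ 30 (mod 455).
Verify: 30 mod 13 = 4 ✓, 30 mod 7 = 2 ✓, 30 mod 5 = 0 ✓.

x ≡ 30 (mod 455).


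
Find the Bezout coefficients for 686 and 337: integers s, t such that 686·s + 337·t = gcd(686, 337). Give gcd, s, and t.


Euclidean algorithm on (686, 337) — divide until remainder is 0:
  686 = 2 · 337 + 12
  337 = 28 · 12 + 1
  12 = 12 · 1 + 0
gcd(686, 337) = 1.
Track Bezout coefficients alongside the remainders: start with r₀ = 686 = a·1 + b·0 (s = 1, t = 0) and r₁ = 337 = a·0 + b·1 (s = 0, t = 1); each new remainder r_{k+1} = r_{k-1} − q_k·r_k inherits s_{k+1} = s_{k-1} − q_k·s_k, t_{k+1} = t_{k-1} − q_k·t_k, so r_k = a·s_k + b·t_k at every step:
  q = 2: r = 12, s = 1 − 2·0 = 1, t = 0 − 2·1 = -2  (check: 686·1 + 337·(-2) = 12)
  q = 28: r = 1, s = 0 − 28·1 = -28, t = 1 − 28·(-2) = 57  (check: 686·(-28) + 337·57 = 1)
The row with r = 1 (the gcd) gives the Bezout coefficients s = -28, t = 57.
Result: 686 · (-28) + 337 · (57) = 1.

gcd(686, 337) = 1; s = -28, t = 57 (check: 686·(-28) + 337·57 = 1).


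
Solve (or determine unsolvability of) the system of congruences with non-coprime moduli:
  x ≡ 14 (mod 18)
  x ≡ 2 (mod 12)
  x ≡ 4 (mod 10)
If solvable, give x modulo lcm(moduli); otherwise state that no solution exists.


Moduli 18, 12, 10 are not pairwise coprime, so CRT works modulo lcm(m_i) when all pairwise compatibility conditions hold.
Pairwise compatibility: gcd(m_i, m_j) must divide a_i - a_j for every pair.
Merge one congruence at a time:
  Start: x ≡ 14 (mod 18).
  Combine with x ≡ 2 (mod 12): gcd(18, 12) = 6; 2 - 14 = -12, which IS divisible by 6, so compatible.
    Write x = 14 + 18·t and substitute into x ≡ 2 (mod 12): 18·t ≡ 2 − 14 = -12 (mod 12).
    Divide the congruence (and modulus) by g = 6: 3·t ≡ -2 (mod 2).
    Reduce coefficients mod 2: 1·t ≡ 0 (mod 2).
    So t ≡ 0 (mod 2).
    Then x = 14 + 18·0 = 14, valid modulo lcm(18, 12) = 36: x ≡ 14 (mod 36).
  Combine with x ≡ 4 (mod 10): gcd(36, 10) = 2; 4 - 14 = -10, which IS divisible by 2, so compatible.
    Write x = 14 + 36·t and substitute into x ≡ 4 (mod 10): 36·t ≡ 4 − 14 = -10 (mod 10).
    Divide the congruence (and modulus) by g = 2: 18·t ≡ -5 (mod 5).
    Reduce coefficients mod 5: 3·t ≡ 0 (mod 5).
    The inverse of 3 mod 5 is 2 (since 3·2 = 6 = 1·5 + 1), so t ≡ 2·0 = 0 ≡ 0 (mod 5).
    Then x = 14 + 36·0 = 14, valid modulo lcm(36, 10) = 180: x ≡ 14 (mod 180).
Verify: 14 mod 18 = 14, 14 mod 12 = 2, 14 mod 10 = 4.

x ≡ 14 (mod 180).


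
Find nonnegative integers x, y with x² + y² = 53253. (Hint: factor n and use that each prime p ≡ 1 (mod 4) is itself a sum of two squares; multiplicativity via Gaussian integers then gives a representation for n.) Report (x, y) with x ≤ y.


Step 1: Factor n = 53253 = 3^2 · 61 · 97.
Step 2: Check the mod-4 condition on each prime factor: 3 ≡ 3 (mod 4), exponent 2 (must be even); 61 ≡ 1 (mod 4), exponent 1; 97 ≡ 1 (mod 4), exponent 1.
All primes ≡ 3 (mod 4) appear to even exponent (or don't appear), so by the two-squares theorem n IS expressible as a sum of two squares.
Step 3: Build a representation. Group n = k² · m with k = 3 and m = 61 · 97 = 5917 (a product of primes ≡ 1 (mod 4)); a representation of m scales to one of n via (k·x)² + (k·y)² = k²(x² + y²). Each prime p ≡ 1 (mod 4) is itself a sum of two squares; find a² by testing p − a² for a perfect square:
  61: 61 − 1² = 60, 61 − 2² = 57, 61 − 3² = 52, 61 − 4² = 45, 61 − 5² = 36 = 6² ⇒ 61 = 5² + 6².
  97: 97 − 1² = 96, 97 − 2² = 93, 97 − 3² = 88, 97 − 4² = 81 = 9² ⇒ 97 = 4² + 9².
  Combine using the Brahmagupta–Fibonacci identity (a² + b²)(c² + d²) = (ac − bd)² + (ad + bc)² = (ac + bd)² + (ad − bc)²:
  61 · 97 = 5917: from (5² + 6²)(4² + 9²), take (5·4 − 6·9, 5·9 + 6·4) = (20 − 54, 45 + 24) = (-34, 69); dropping signs (only squares matter) gives (34, 69); check 34² + 69² = 1156 + 4761 = 5917 ✓.
  Scale by k = 3: (3·34, 3·69) = (102, 207).
Step 4: Order so x ≤ y and verify: 102² + 207² = 10404 + 42849 = 53253 = n. ✓

n = 53253 = 102² + 207² (one valid representation with x ≤ y).


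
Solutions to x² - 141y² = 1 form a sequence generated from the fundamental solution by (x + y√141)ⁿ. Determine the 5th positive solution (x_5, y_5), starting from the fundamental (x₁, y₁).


Step 1: Find the fundamental solution (x₁, y₁) of x² - 141y² = 1.
  Expand √141 as a continued fraction. a₀ = ⌊√141⌋ = 11; iterate m_{k+1} = d_k·a_k − m_k, d_{k+1} = (141 − m_{k+1}²)/d_k, a_{k+1} = ⌊(a₀ + m_{k+1})/d_{k+1}⌋ (starting m₀ = 0, d₀ = 1), with convergents p_k = a_k·p_{k-1} + p_{k-2}, q_k = a_k·q_{k-1} + q_{k-2} (p₋₁ = 1, q₋₁ = 0):
  k = 0: a₀ = 11; p₀/q₀ = 11/1; p₀² − 141·q₀² = 121 − 141 = -20.
  k = 1: m = 11, d = 20, a = ⌊(11 + 11)/20⌋ = 1; p/q = (1·11 + 1)/(1·1 + 0) = 12/1; p² − 141·q² = 144 − 141 = 3.
  k = 2: m = 9, d = 3, a = ⌊(11 + 9)/3⌋ = 6; p/q = (6·12 + 11)/(6·1 + 1) = 83/7; p² − 141·q² = 6889 − 6909 = -20.
  k = 3: m = 9, d = 20, a = ⌊(11 + 9)/20⌋ = 1; p/q = (1·83 + 12)/(1·7 + 1) = 95/8; p² − 141·q² = 9025 − 9024 = 1.
  The first convergent with p² − 141·q² = 1 gives the fundamental solution (x₁, y₁) = (95, 8).
Step 2: Apply the recurrence (x_{n+1}, y_{n+1}) = (x₁x_n + 141y₁y_n, x₁y_n + y₁x_n) repeatedly.
  From (x_1, y_1) = (95, 8): x_2 = 95·95 + 141·8·8 = 18049; y_2 = 95·8 + 8·95 = 1520.
  From (x_2, y_2) = (18049, 1520): x_3 = 95·18049 + 141·8·1520 = 3429215; y_3 = 95·1520 + 8·18049 = 288792.
  From (x_3, y_3) = (3429215, 288792): x_4 = 95·3429215 + 141·8·288792 = 651532801; y_4 = 95·288792 + 8·3429215 = 54868960.
  From (x_4, y_4) = (651532801, 54868960): x_5 = 95·651532801 + 141·8·54868960 = 123787802975; y_5 = 95·54868960 + 8·651532801 = 10424813608.
Step 3: Verify x_5² - 141·y_5² = 15323420165377418850625 - 15323420165377418850624 = 1 (should be 1). ✓

(x_1, y_1) = (95, 8); (x_5, y_5) = (123787802975, 10424813608).


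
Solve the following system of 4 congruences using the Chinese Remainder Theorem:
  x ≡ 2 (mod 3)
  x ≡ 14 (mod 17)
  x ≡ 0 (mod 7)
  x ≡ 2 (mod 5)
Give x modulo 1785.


Product of moduli M = 3 · 17 · 7 · 5 = 1785.
Merge one congruence at a time:
  Start: x ≡ 2 (mod 3).
  Combine with x ≡ 14 (mod 17); new modulus lcm = 51.
    Write x = 2 + 3·t and substitute into x ≡ 14 (mod 17): 3·t ≡ 14 − 2 = 12 (mod 17).
    The inverse of 3 mod 17 is 6 (since 3·6 = 18 = 1·17 + 1), so t ≡ 6·12 = 72 ≡ 4 (mod 17).
    Then x = 2 + 3·4 = 14, valid modulo lcm(3, 17) = 51: x ≡ 14 (mod 51).
  Combine with x ≡ 0 (mod 7); new modulus lcm = 357.
    Write x = 14 + 51·t and substitute into x ≡ 0 (mod 7): 51·t ≡ 0 − 14 = -14 (mod 7).
    Reduce coefficients mod 7: 2·t ≡ 0 (mod 7).
    The inverse of 2 mod 7 is 4 (since 2·4 = 8 = 1·7 + 1), so t ≡ 4·0 = 0 ≡ 0 (mod 7).
    Then x = 14 + 51·0 = 14, valid modulo lcm(51, 7) = 357: x ≡ 14 (mod 357).
  Combine with x ≡ 2 (mod 5); new modulus lcm = 1785.
    Write x = 14 + 357·t and substitute into x ≡ 2 (mod 5): 357·t ≡ 2 − 14 = -12 (mod 5).
    Reduce coefficients mod 5: 2·t ≡ 3 (mod 5).
    The inverse of 2 mod 5 is 3 (since 2·3 = 6 = 1·5 + 1), so t ≡ 3·3 = 9 ≡ 4 (mod 5).
    Then x = 14 + 357·4 = 1442, valid modulo lcm(357, 5) = 1785: x ≡ 1442 (mod 1785).
Verify against each original: 1442 mod 3 = 2, 1442 mod 17 = 14, 1442 mod 7 = 0, 1442 mod 5 = 2.

x ≡ 1442 (mod 1785).


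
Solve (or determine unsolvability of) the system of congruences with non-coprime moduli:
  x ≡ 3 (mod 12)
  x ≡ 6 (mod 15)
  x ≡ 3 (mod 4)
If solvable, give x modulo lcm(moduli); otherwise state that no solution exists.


Moduli 12, 15, 4 are not pairwise coprime, so CRT works modulo lcm(m_i) when all pairwise compatibility conditions hold.
Pairwise compatibility: gcd(m_i, m_j) must divide a_i - a_j for every pair.
Merge one congruence at a time:
  Start: x ≡ 3 (mod 12).
  Combine with x ≡ 6 (mod 15): gcd(12, 15) = 3; 6 - 3 = 3, which IS divisible by 3, so compatible.
    Write x = 3 + 12·t and substitute into x ≡ 6 (mod 15): 12·t ≡ 6 − 3 = 3 (mod 15).
    Divide the congruence (and modulus) by g = 3: 4·t ≡ 1 (mod 5).
    The inverse of 4 mod 5 is 4 (since 4·4 = 16 = 3·5 + 1), so t ≡ 4·1 = 4 ≡ 4 (mod 5).
    Then x = 3 + 12·4 = 51, valid modulo lcm(12, 15) = 60: x ≡ 51 (mod 60).
  Combine with x ≡ 3 (mod 4): gcd(60, 4) = 4; 3 - 51 = -48, which IS divisible by 4, so compatible.
    Write x = 51 + 60·t and substitute into x ≡ 3 (mod 4): 60·t ≡ 3 − 51 = -48 (mod 4).
    Divide the congruence (and modulus) by g = 4: 15·t ≡ -12 (mod 1).
    Modulo 1 every t works; take t = 0.
    Then x = 51 + 60·0 = 51, valid modulo lcm(60, 4) = 60: x ≡ 51 (mod 60).
Verify: 51 mod 12 = 3, 51 mod 15 = 6, 51 mod 4 = 3.

x ≡ 51 (mod 60).


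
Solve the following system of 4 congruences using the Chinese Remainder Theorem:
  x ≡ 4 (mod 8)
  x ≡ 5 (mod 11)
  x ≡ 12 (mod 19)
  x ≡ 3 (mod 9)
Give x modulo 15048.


Product of moduli M = 8 · 11 · 19 · 9 = 15048.
Merge one congruence at a time:
  Start: x ≡ 4 (mod 8).
  Combine with x ≡ 5 (mod 11); new modulus lcm = 88.
    Write x = 4 + 8·t and substitute into x ≡ 5 (mod 11): 8·t ≡ 5 − 4 = 1 (mod 11).
    The inverse of 8 mod 11 is 7 (since 8·7 = 56 = 5·11 + 1), so t ≡ 7·1 = 7 ≡ 7 (mod 11).
    Then x = 4 + 8·7 = 60, valid modulo lcm(8, 11) = 88: x ≡ 60 (mod 88).
  Combine with x ≡ 12 (mod 19); new modulus lcm = 1672.
    Write x = 60 + 88·t and substitute into x ≡ 12 (mod 19): 88·t ≡ 12 − 60 = -48 (mod 19).
    Reduce coefficients mod 19: 12·t ≡ 9 (mod 19).
    The inverse of 12 mod 19 is 8 (since 12·8 = 96 = 5·19 + 1), so t ≡ 8·9 = 72 ≡ 15 (mod 19).
    Then x = 60 + 88·15 = 1380, valid modulo lcm(88, 19) = 1672: x ≡ 1380 (mod 1672).
  Combine with x ≡ 3 (mod 9); new modulus lcm = 15048.
    Write x = 1380 + 1672·t and substitute into x ≡ 3 (mod 9): 1672·t ≡ 3 − 1380 = -1377 (mod 9).
    Reduce coefficients mod 9: 7·t ≡ 0 (mod 9).
    The inverse of 7 mod 9 is 4 (since 7·4 = 28 = 3·9 + 1), so t ≡ 4·0 = 0 ≡ 0 (mod 9).
    Then x = 1380 + 1672·0 = 1380, valid modulo lcm(1672, 9) = 15048: x ≡ 1380 (mod 15048).
Verify against each original: 1380 mod 8 = 4, 1380 mod 11 = 5, 1380 mod 19 = 12, 1380 mod 9 = 3.

x ≡ 1380 (mod 15048).


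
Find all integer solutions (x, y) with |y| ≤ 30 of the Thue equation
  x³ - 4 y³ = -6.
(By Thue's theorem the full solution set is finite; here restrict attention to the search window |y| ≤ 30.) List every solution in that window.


The equation is x³ - 4y³ = -6. For fixed y, x³ = 4·y³ − 6, so a solution requires the RHS to be a perfect cube.
Strategy: iterate y from -30 to 30, compute RHS = 4·y³ − 6, and check whether it is a (positive or negative) perfect cube.
Check small values of y:
  y = 0: RHS = -6 is not a perfect cube.
  y = 1: RHS = -2 is not a perfect cube.
  y = -1: RHS = -10 is not a perfect cube.
  y = 2: RHS = 26 is not a perfect cube.
  y = -2: RHS = -38 is not a perfect cube.
  y = 3: RHS = 102 is not a perfect cube.
  y = -3: RHS = -114 is not a perfect cube.
Continuing the search up to |y| = 30 finds no solutions either.
No (x, y) in the scanned range satisfies the equation.

No integer solutions with |y| ≤ 30.


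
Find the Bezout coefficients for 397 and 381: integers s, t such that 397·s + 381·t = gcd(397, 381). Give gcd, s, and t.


Euclidean algorithm on (397, 381) — divide until remainder is 0:
  397 = 1 · 381 + 16
  381 = 23 · 16 + 13
  16 = 1 · 13 + 3
  13 = 4 · 3 + 1
  3 = 3 · 1 + 0
gcd(397, 381) = 1.
Track Bezout coefficients alongside the remainders: start with r₀ = 397 = a·1 + b·0 (s = 1, t = 0) and r₁ = 381 = a·0 + b·1 (s = 0, t = 1); each new remainder r_{k+1} = r_{k-1} − q_k·r_k inherits s_{k+1} = s_{k-1} − q_k·s_k, t_{k+1} = t_{k-1} − q_k·t_k, so r_k = a·s_k + b·t_k at every step:
  q = 1: r = 16, s = 1 − 1·0 = 1, t = 0 − 1·1 = -1  (check: 397·1 + 381·(-1) = 16)
  q = 23: r = 13, s = 0 − 23·1 = -23, t = 1 − 23·(-1) = 24  (check: 397·(-23) + 381·24 = 13)
  q = 1: r = 3, s = 1 − 1·(-23) = 24, t = -1 − 1·24 = -25  (check: 397·24 + 381·(-25) = 3)
  q = 4: r = 1, s = -23 − 4·24 = -119, t = 24 − 4·(-25) = 124  (check: 397·(-119) + 381·124 = 1)
The row with r = 1 (the gcd) gives the Bezout coefficients s = -119, t = 124.
Result: 397 · (-119) + 381 · (124) = 1.

gcd(397, 381) = 1; s = -119, t = 124 (check: 397·(-119) + 381·124 = 1).


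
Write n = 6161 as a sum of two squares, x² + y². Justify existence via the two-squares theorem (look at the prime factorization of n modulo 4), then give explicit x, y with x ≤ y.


Step 1: Factor n = 6161 = 61 · 101.
Step 2: Check the mod-4 condition on each prime factor: 61 ≡ 1 (mod 4), exponent 1; 101 ≡ 1 (mod 4), exponent 1.
All primes ≡ 3 (mod 4) appear to even exponent (or don't appear), so by the two-squares theorem n IS expressible as a sum of two squares.
Step 3: Build a representation. Here n = 61 · 101 is a product of primes ≡ 1 (mod 4). Each prime p ≡ 1 (mod 4) is itself a sum of two squares; find a² by testing p − a² for a perfect square:
  61: 61 − 1² = 60, 61 − 2² = 57, 61 − 3² = 52, 61 − 4² = 45, 61 − 5² = 36 = 6² ⇒ 61 = 5² + 6².
  101: 101 − 1² = 100 = 10² ⇒ 101 = 1² + 10².
  Combine using the Brahmagupta–Fibonacci identity (a² + b²)(c² + d²) = (ac − bd)² + (ad + bc)² = (ac + bd)² + (ad − bc)²:
  61 · 101 = 6161: from (5² + 6²)(1² + 10²), take (5·1 − 6·10, 5·10 + 6·1) = (5 − 60, 50 + 6) = (-55, 56); dropping signs (only squares matter) gives (55, 56); check 55² + 56² = 3025 + 3136 = 6161 ✓.
Step 4: Order so x ≤ y and verify: 55² + 56² = 3025 + 3136 = 6161 = n. ✓

n = 6161 = 55² + 56² (one valid representation with x ≤ y).


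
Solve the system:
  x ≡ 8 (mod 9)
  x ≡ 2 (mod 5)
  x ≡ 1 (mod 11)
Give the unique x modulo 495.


Moduli 9, 5, 11 are pairwise coprime; by CRT there is a unique solution modulo M = 9 · 5 · 11 = 495.
Solve pairwise, accumulating the modulus:
  Start with x ≡ 8 (mod 9).
  Combine with x ≡ 2 (mod 5): since gcd(9, 5) = 1, we get a unique residue mod 45.
    Write x = 8 + 9·t and substitute into x ≡ 2 (mod 5): 9·t ≡ 2 − 8 = -6 (mod 5).
    Reduce coefficients mod 5: 4·t ≡ 4 (mod 5).
    The inverse of 4 mod 5 is 4 (since 4·4 = 16 = 3·5 + 1), so t ≡ 4·4 = 16 ≡ 1 (mod 5).
    Then x = 8 + 9·1 = 17, valid modulo lcm(9, 5) = 45: x ≡ 17 (mod 45).
  Combine with x ≡ 1 (mod 11): since gcd(45, 11) = 1, we get a unique residue mod 495.
    Write x = 17 + 45·t and substitute into x ≡ 1 (mod 11): 45·t ≡ 1 − 17 = -16 (mod 11).
    Reduce coefficients mod 11: 1·t ≡ 6 (mod 11).
    So t ≡ 6 (mod 11).
    Then x = 17 + 45·6 = 287, valid modulo lcm(45, 11) = 495: x ≡ 287 (mod 495).
Verify: 287 mod 9 = 8 ✓, 287 mod 5 = 2 ✓, 287 mod 11 = 1 ✓.

x ≡ 287 (mod 495).


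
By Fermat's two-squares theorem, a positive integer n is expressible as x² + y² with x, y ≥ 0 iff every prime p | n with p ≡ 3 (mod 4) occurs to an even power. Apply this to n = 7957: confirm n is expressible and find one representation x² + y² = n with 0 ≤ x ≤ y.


Step 1: Factor n = 7957 = 73 · 109.
Step 2: Check the mod-4 condition on each prime factor: 73 ≡ 1 (mod 4), exponent 1; 109 ≡ 1 (mod 4), exponent 1.
All primes ≡ 3 (mod 4) appear to even exponent (or don't appear), so by the two-squares theorem n IS expressible as a sum of two squares.
Step 3: Build a representation. Here n = 73 · 109 is a product of primes ≡ 1 (mod 4). Each prime p ≡ 1 (mod 4) is itself a sum of two squares; find a² by testing p − a² for a perfect square:
  73: 73 − 1² = 72, 73 − 2² = 69, 73 − 3² = 64 = 8² ⇒ 73 = 3² + 8².
  109: 109 − 1² = 108, 109 − 2² = 105, 109 − 3² = 100 = 10² ⇒ 109 = 3² + 10².
  Combine using the Brahmagupta–Fibonacci identity (a² + b²)(c² + d²) = (ac − bd)² + (ad + bc)² = (ac + bd)² + (ad − bc)²:
  73 · 109 = 7957: from (3² + 8²)(3² + 10²), take (3·3 − 8·10, 3·10 + 8·3) = (9 − 80, 30 + 24) = (-71, 54); dropping signs (only squares matter) gives (71, 54); check 71² + 54² = 5041 + 2916 = 7957 ✓.
Step 4: Order so x ≤ y and verify: 54² + 71² = 2916 + 5041 = 7957 = n. ✓

n = 7957 = 54² + 71² (one valid representation with x ≤ y).


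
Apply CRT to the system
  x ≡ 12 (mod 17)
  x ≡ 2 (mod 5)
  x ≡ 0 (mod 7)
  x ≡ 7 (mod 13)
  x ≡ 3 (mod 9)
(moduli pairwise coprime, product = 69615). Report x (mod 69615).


Product of moduli M = 17 · 5 · 7 · 13 · 9 = 69615.
Merge one congruence at a time:
  Start: x ≡ 12 (mod 17).
  Combine with x ≡ 2 (mod 5); new modulus lcm = 85.
    Write x = 12 + 17·t and substitute into x ≡ 2 (mod 5): 17·t ≡ 2 − 12 = -10 (mod 5).
    Reduce coefficients mod 5: 2·t ≡ 0 (mod 5).
    The inverse of 2 mod 5 is 3 (since 2·3 = 6 = 1·5 + 1), so t ≡ 3·0 = 0 ≡ 0 (mod 5).
    Then x = 12 + 17·0 = 12, valid modulo lcm(17, 5) = 85: x ≡ 12 (mod 85).
  Combine with x ≡ 0 (mod 7); new modulus lcm = 595.
    Write x = 12 + 85·t and substitute into x ≡ 0 (mod 7): 85·t ≡ 0 − 12 = -12 (mod 7).
    Reduce coefficients mod 7: 1·t ≡ 2 (mod 7).
    So t ≡ 2 (mod 7).
    Then x = 12 + 85·2 = 182, valid modulo lcm(85, 7) = 595: x ≡ 182 (mod 595).
  Combine with x ≡ 7 (mod 13); new modulus lcm = 7735.
    Write x = 182 + 595·t and substitute into x ≡ 7 (mod 13): 595·t ≡ 7 − 182 = -175 (mod 13).
    Reduce coefficients mod 13: 10·t ≡ 7 (mod 13).
    The inverse of 10 mod 13 is 4 (since 10·4 = 40 = 3·13 + 1), so t ≡ 4·7 = 28 ≡ 2 (mod 13).
    Then x = 182 + 595·2 = 1372, valid modulo lcm(595, 13) = 7735: x ≡ 1372 (mod 7735).
  Combine with x ≡ 3 (mod 9); new modulus lcm = 69615.
    Write x = 1372 + 7735·t and substitute into x ≡ 3 (mod 9): 7735·t ≡ 3 − 1372 = -1369 (mod 9).
    Reduce coefficients mod 9: 4·t ≡ 8 (mod 9).
    The inverse of 4 mod 9 is 7 (since 4·7 = 28 = 3·9 + 1), so t ≡ 7·8 = 56 ≡ 2 (mod 9).
    Then x = 1372 + 7735·2 = 16842, valid modulo lcm(7735, 9) = 69615: x ≡ 16842 (mod 69615).
Verify against each original: 16842 mod 17 = 12, 16842 mod 5 = 2, 16842 mod 7 = 0, 16842 mod 13 = 7, 16842 mod 9 = 3.

x ≡ 16842 (mod 69615).


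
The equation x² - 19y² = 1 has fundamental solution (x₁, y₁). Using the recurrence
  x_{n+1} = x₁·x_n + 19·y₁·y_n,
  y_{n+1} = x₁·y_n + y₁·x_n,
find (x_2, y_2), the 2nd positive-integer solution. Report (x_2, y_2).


Step 1: Find the fundamental solution (x₁, y₁) of x² - 19y² = 1.
  Expand √19 as a continued fraction. a₀ = ⌊√19⌋ = 4; iterate m_{k+1} = d_k·a_k − m_k, d_{k+1} = (19 − m_{k+1}²)/d_k, a_{k+1} = ⌊(a₀ + m_{k+1})/d_{k+1}⌋ (starting m₀ = 0, d₀ = 1), with convergents p_k = a_k·p_{k-1} + p_{k-2}, q_k = a_k·q_{k-1} + q_{k-2} (p₋₁ = 1, q₋₁ = 0):
  k = 0: a₀ = 4; p₀/q₀ = 4/1; p₀² − 19·q₀² = 16 − 19 = -3.
  k = 1: m = 4, d = 3, a = ⌊(4 + 4)/3⌋ = 2; p/q = (2·4 + 1)/(2·1 + 0) = 9/2; p² − 19·q² = 81 − 76 = 5.
  k = 2: m = 2, d = 5, a = ⌊(4 + 2)/5⌋ = 1; p/q = (1·9 + 4)/(1·2 + 1) = 13/3; p² − 19·q² = 169 − 171 = -2.
  k = 3: m = 3, d = 2, a = ⌊(4 + 3)/2⌋ = 3; p/q = (3·13 + 9)/(3·3 + 2) = 48/11; p² − 19·q² = 2304 − 2299 = 5.
  k = 4: m = 3, d = 5, a = ⌊(4 + 3)/5⌋ = 1; p/q = (1·48 + 13)/(1·11 + 3) = 61/14; p² − 19·q² = 3721 − 3724 = -3.
  k = 5: m = 2, d = 3, a = ⌊(4 + 2)/3⌋ = 2; p/q = (2·61 + 48)/(2·14 + 11) = 170/39; p² − 19·q² = 28900 − 28899 = 1.
  The first convergent with p² − 19·q² = 1 gives the fundamental solution (x₁, y₁) = (170, 39).
Step 2: Apply the recurrence (x_{n+1}, y_{n+1}) = (x₁x_n + 19y₁y_n, x₁y_n + y₁x_n) repeatedly.
  From (x_1, y_1) = (170, 39): x_2 = 170·170 + 19·39·39 = 57799; y_2 = 170·39 + 39·170 = 13260.
Step 3: Verify x_2² - 19·y_2² = 3340724401 - 3340724400 = 1 (should be 1). ✓

(x_1, y_1) = (170, 39); (x_2, y_2) = (57799, 13260).


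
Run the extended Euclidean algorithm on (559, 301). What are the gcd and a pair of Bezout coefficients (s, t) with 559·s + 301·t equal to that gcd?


Euclidean algorithm on (559, 301) — divide until remainder is 0:
  559 = 1 · 301 + 258
  301 = 1 · 258 + 43
  258 = 6 · 43 + 0
gcd(559, 301) = 43.
Track Bezout coefficients alongside the remainders: start with r₀ = 559 = a·1 + b·0 (s = 1, t = 0) and r₁ = 301 = a·0 + b·1 (s = 0, t = 1); each new remainder r_{k+1} = r_{k-1} − q_k·r_k inherits s_{k+1} = s_{k-1} − q_k·s_k, t_{k+1} = t_{k-1} − q_k·t_k, so r_k = a·s_k + b·t_k at every step:
  q = 1: r = 258, s = 1 − 1·0 = 1, t = 0 − 1·1 = -1  (check: 559·1 + 301·(-1) = 258)
  q = 1: r = 43, s = 0 − 1·1 = -1, t = 1 − 1·(-1) = 2  (check: 559·(-1) + 301·2 = 43)
The row with r = 43 (the gcd) gives the Bezout coefficients s = -1, t = 2.
Result: 559 · (-1) + 301 · (2) = 43.

gcd(559, 301) = 43; s = -1, t = 2 (check: 559·(-1) + 301·2 = 43).


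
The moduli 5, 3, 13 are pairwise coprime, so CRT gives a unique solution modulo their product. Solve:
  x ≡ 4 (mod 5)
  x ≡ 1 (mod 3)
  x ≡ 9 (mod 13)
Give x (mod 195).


Moduli 5, 3, 13 are pairwise coprime; by CRT there is a unique solution modulo M = 5 · 3 · 13 = 195.
Solve pairwise, accumulating the modulus:
  Start with x ≡ 4 (mod 5).
  Combine with x ≡ 1 (mod 3): since gcd(5, 3) = 1, we get a unique residue mod 15.
    Write x = 4 + 5·t and substitute into x ≡ 1 (mod 3): 5·t ≡ 1 − 4 = -3 (mod 3).
    Reduce coefficients mod 3: 2·t ≡ 0 (mod 3).
    The inverse of 2 mod 3 is 2 (since 2·2 = 4 = 1·3 + 1), so t ≡ 2·0 = 0 ≡ 0 (mod 3).
    Then x = 4 + 5·0 = 4, valid modulo lcm(5, 3) = 15: x ≡ 4 (mod 15).
  Combine with x ≡ 9 (mod 13): since gcd(15, 13) = 1, we get a unique residue mod 195.
    Write x = 4 + 15·t and substitute into x ≡ 9 (mod 13): 15·t ≡ 9 − 4 = 5 (mod 13).
    Reduce coefficients mod 13: 2·t ≡ 5 (mod 13).
    The inverse of 2 mod 13 is 7 (since 2·7 = 14 = 1·13 + 1), so t ≡ 7·5 = 35 ≡ 9 (mod 13).
    Then x = 4 + 15·9 = 139, valid modulo lcm(15, 13) = 195: x ≡ 139 (mod 195).
Verify: 139 mod 5 = 4 ✓, 139 mod 3 = 1 ✓, 139 mod 13 = 9 ✓.

x ≡ 139 (mod 195).


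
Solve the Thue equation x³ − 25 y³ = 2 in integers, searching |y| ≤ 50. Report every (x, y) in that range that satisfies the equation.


The equation is x³ - 25y³ = 2. For fixed y, x³ = 25·y³ + 2, so a solution requires the RHS to be a perfect cube.
Strategy: iterate y from -50 to 50, compute RHS = 25·y³ + 2, and check whether it is a (positive or negative) perfect cube.
Check small values of y:
  y = 0: RHS = 2 is not a perfect cube.
  y = 1: RHS = 27 = (3)³ ⇒ x = 3 works.
  y = -1: RHS = -23 is not a perfect cube.
  y = 2: RHS = 202 is not a perfect cube.
  y = -2: RHS = -198 is not a perfect cube.
  y = 3: RHS = 677 is not a perfect cube.
  y = -3: RHS = -673 is not a perfect cube.
Continuing the search up to |y| = 50 finds no further solutions beyond those listed.
Collected solutions: (3, 1).

Solutions (with |y| ≤ 50): (3, 1).


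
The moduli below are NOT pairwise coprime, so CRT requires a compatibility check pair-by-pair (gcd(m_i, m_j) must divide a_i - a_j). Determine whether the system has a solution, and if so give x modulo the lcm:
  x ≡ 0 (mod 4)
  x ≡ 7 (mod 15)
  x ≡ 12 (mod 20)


Moduli 4, 15, 20 are not pairwise coprime, so CRT works modulo lcm(m_i) when all pairwise compatibility conditions hold.
Pairwise compatibility: gcd(m_i, m_j) must divide a_i - a_j for every pair.
Merge one congruence at a time:
  Start: x ≡ 0 (mod 4).
  Combine with x ≡ 7 (mod 15): gcd(4, 15) = 1; 7 - 0 = 7, which IS divisible by 1, so compatible.
    Write x = 0 + 4·t and substitute into x ≡ 7 (mod 15): 4·t ≡ 7 − 0 = 7 (mod 15).
    The inverse of 4 mod 15 is 4 (since 4·4 = 16 = 1·15 + 1), so t ≡ 4·7 = 28 ≡ 13 (mod 15).
    Then x = 0 + 4·13 = 52, valid modulo lcm(4, 15) = 60: x ≡ 52 (mod 60).
  Combine with x ≡ 12 (mod 20): gcd(60, 20) = 20; 12 - 52 = -40, which IS divisible by 20, so compatible.
    Write x = 52 + 60·t and substitute into x ≡ 12 (mod 20): 60·t ≡ 12 − 52 = -40 (mod 20).
    Divide the congruence (and modulus) by g = 20: 3·t ≡ -2 (mod 1).
    Modulo 1 every t works; take t = 0.
    Then x = 52 + 60·0 = 52, valid modulo lcm(60, 20) = 60: x ≡ 52 (mod 60).
Verify: 52 mod 4 = 0, 52 mod 15 = 7, 52 mod 20 = 12.

x ≡ 52 (mod 60).


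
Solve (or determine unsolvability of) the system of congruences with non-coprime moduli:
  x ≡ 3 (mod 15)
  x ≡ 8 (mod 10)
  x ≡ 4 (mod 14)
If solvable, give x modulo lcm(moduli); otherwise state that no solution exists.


Moduli 15, 10, 14 are not pairwise coprime, so CRT works modulo lcm(m_i) when all pairwise compatibility conditions hold.
Pairwise compatibility: gcd(m_i, m_j) must divide a_i - a_j for every pair.
Merge one congruence at a time:
  Start: x ≡ 3 (mod 15).
  Combine with x ≡ 8 (mod 10): gcd(15, 10) = 5; 8 - 3 = 5, which IS divisible by 5, so compatible.
    Write x = 3 + 15·t and substitute into x ≡ 8 (mod 10): 15·t ≡ 8 − 3 = 5 (mod 10).
    Divide the congruence (and modulus) by g = 5: 3·t ≡ 1 (mod 2).
    Reduce coefficients mod 2: 1·t ≡ 1 (mod 2).
    So t ≡ 1 (mod 2).
    Then x = 3 + 15·1 = 18, valid modulo lcm(15, 10) = 30: x ≡ 18 (mod 30).
  Combine with x ≡ 4 (mod 14): gcd(30, 14) = 2; 4 - 18 = -14, which IS divisible by 2, so compatible.
    Write x = 18 + 30·t and substitute into x ≡ 4 (mod 14): 30·t ≡ 4 − 18 = -14 (mod 14).
    Divide the congruence (and modulus) by g = 2: 15·t ≡ -7 (mod 7).
    Reduce coefficients mod 7: 1·t ≡ 0 (mod 7).
    So t ≡ 0 (mod 7).
    Then x = 18 + 30·0 = 18, valid modulo lcm(30, 14) = 210: x ≡ 18 (mod 210).
Verify: 18 mod 15 = 3, 18 mod 10 = 8, 18 mod 14 = 4.

x ≡ 18 (mod 210).
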